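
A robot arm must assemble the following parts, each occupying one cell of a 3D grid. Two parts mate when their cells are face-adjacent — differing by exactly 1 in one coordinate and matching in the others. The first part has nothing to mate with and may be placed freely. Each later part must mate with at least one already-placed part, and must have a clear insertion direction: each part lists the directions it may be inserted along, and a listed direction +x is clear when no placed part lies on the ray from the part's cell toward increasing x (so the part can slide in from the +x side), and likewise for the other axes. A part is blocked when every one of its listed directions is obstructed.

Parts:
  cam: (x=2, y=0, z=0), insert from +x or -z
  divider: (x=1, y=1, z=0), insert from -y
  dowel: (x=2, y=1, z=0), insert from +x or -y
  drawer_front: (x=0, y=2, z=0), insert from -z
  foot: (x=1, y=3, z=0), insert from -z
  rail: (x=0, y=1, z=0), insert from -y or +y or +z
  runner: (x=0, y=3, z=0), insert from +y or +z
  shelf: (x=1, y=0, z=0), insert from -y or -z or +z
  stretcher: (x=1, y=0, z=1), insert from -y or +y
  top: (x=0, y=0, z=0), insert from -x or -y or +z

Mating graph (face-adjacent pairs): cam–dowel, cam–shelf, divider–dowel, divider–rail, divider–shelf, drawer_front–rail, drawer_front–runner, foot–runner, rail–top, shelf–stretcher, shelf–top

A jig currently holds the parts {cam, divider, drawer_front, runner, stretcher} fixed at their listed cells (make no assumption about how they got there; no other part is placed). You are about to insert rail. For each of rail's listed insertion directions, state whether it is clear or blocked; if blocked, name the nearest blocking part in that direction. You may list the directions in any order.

+y: blocked by drawer_front; +z: clear; -y: clear

-y: ray from rail(0, 1, 0) has no placed part ⇒ clear
+y: nearest on ray is drawer_front@(0, 2, 0) ⇒ blocked
+z: ray from rail(0, 1, 0) has no placed part ⇒ clear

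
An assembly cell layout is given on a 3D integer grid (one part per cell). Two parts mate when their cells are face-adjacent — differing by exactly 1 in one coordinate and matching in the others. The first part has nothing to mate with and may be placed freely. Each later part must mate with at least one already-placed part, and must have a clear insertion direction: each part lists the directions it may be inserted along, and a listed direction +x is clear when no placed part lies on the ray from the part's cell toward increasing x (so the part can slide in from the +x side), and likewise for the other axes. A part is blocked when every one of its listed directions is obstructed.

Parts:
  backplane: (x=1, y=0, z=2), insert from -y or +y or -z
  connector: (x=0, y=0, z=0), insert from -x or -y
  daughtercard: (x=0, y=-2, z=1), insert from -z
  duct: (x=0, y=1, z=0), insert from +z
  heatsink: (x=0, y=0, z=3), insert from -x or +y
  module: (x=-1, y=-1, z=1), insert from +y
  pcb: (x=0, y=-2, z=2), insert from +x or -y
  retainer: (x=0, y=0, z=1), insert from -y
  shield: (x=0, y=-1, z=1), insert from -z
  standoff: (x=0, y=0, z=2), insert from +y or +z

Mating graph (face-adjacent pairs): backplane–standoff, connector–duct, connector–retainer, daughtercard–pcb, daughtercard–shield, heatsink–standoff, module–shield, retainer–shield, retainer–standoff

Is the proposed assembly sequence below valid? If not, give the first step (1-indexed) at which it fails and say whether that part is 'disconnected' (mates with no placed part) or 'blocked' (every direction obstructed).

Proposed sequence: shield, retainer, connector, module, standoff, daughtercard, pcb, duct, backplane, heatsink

Invalid at step 2 (blocked)

1. shield@(0, -1, 1) [-z clear] — {shield}
2. retainer@(0, 0, 1) — -y all obstructed ⇒ blocked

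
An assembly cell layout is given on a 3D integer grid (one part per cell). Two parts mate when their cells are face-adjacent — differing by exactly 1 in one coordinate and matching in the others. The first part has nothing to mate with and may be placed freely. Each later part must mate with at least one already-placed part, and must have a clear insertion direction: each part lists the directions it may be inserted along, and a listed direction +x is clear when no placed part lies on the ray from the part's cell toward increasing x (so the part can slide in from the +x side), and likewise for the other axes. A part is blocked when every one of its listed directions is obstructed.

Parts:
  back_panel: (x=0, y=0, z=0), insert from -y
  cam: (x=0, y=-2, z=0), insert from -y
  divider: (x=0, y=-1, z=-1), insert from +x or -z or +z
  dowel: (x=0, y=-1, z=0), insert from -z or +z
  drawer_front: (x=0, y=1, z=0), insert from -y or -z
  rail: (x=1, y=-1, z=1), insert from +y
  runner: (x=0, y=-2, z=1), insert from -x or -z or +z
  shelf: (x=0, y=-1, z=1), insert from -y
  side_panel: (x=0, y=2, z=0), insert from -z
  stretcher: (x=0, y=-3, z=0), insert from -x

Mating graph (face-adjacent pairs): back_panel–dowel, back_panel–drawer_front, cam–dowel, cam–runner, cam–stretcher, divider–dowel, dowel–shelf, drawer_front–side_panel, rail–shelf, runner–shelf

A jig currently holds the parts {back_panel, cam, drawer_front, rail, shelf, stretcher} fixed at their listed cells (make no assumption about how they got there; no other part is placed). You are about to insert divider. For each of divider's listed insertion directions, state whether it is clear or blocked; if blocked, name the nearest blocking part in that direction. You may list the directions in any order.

+x: ray from divider(0, -1, -1) has no placed part ⇒ clear
-z: ray from divider(0, -1, -1) has no placed part ⇒ clear
+z: nearest on ray is shelf@(0, -1, 1) ⇒ blocked

+x: clear; +z: blocked by shelf; -z: clear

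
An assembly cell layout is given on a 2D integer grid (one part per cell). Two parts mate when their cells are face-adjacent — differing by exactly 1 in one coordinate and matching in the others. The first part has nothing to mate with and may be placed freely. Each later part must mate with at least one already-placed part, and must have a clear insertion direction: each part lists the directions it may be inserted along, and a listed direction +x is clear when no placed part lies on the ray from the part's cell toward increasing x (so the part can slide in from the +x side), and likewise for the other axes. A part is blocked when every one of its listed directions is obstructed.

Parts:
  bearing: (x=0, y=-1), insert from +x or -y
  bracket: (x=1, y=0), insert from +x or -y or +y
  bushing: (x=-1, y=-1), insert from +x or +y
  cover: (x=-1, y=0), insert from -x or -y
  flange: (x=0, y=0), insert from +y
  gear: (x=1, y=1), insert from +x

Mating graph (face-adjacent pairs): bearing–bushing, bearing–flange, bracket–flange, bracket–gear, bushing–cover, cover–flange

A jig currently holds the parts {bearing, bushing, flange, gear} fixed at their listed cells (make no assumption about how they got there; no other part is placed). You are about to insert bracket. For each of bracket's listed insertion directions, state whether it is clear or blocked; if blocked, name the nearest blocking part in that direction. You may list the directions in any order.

+x: ray from bracket(1, 0) has no placed part ⇒ clear
-y: ray from bracket(1, 0) has no placed part ⇒ clear
+y: nearest on ray is gear@(1, 1) ⇒ blocked

+x: clear; +y: blocked by gear; -y: clear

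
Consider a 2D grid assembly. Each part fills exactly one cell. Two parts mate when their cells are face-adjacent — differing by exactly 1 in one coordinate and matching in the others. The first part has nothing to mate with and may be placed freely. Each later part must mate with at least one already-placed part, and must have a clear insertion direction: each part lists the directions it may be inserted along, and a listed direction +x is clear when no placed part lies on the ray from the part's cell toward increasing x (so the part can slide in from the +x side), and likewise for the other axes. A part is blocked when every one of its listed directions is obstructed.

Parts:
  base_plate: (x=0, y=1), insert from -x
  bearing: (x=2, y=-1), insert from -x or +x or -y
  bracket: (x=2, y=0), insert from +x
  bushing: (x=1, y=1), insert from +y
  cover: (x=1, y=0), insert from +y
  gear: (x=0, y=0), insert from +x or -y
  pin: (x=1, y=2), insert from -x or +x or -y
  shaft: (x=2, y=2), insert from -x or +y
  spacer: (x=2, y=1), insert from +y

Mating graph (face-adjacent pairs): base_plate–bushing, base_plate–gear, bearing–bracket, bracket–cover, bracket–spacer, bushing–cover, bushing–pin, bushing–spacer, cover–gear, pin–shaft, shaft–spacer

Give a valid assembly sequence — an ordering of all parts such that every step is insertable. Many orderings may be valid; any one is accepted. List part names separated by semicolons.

bracket; spacer; shaft; bearing; cover; bushing; gear; base_plate; pin

1. bracket@(2, 0) [+x clear] — {bracket}
2. spacer@(2, 1) [+y clear] — {bracket, spacer}
3. shaft@(2, 2) [-x clear] — {bracket, shaft, spacer}
4. bearing@(2, -1) [-x clear] — {bearing, bracket, shaft, spacer}
5. cover@(1, 0) [+y clear] — {bearing, bracket, cover, shaft, spacer}
6. bushing@(1, 1) [+y clear] — {bearing, bracket, bushing, cover, shaft, spacer}
7. gear@(0, 0) [-y clear] — {bearing, bracket, bushing, cover, gear, shaft, spacer}
8. base_plate@(0, 1) [-x clear] — {base_plate, bearing, bracket, bushing, cover, gear, shaft, spacer}
9. pin@(1, 2) [-x clear] — {base_plate, bearing, bracket, bushing, cover, gear, pin, shaft, spacer}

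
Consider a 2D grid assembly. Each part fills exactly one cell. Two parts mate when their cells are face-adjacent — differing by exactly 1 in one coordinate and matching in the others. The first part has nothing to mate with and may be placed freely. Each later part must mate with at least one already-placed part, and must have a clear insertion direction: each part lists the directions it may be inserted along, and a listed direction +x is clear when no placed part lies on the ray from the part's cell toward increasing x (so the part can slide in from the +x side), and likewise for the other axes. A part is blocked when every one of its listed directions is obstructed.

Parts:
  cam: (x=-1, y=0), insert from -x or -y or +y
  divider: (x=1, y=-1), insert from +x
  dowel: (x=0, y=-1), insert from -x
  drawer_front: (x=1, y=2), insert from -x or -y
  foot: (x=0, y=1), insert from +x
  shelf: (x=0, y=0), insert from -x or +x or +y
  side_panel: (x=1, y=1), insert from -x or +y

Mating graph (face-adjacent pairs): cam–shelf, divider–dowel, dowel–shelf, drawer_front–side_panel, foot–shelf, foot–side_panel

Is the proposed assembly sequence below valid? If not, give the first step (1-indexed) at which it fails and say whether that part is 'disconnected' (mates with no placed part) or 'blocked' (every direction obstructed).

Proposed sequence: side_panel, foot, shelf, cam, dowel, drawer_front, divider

Invalid at step 2 (blocked)

1. side_panel@(1, 1) [-x clear] — {side_panel}
2. foot@(0, 1) — +x all obstructed ⇒ blocked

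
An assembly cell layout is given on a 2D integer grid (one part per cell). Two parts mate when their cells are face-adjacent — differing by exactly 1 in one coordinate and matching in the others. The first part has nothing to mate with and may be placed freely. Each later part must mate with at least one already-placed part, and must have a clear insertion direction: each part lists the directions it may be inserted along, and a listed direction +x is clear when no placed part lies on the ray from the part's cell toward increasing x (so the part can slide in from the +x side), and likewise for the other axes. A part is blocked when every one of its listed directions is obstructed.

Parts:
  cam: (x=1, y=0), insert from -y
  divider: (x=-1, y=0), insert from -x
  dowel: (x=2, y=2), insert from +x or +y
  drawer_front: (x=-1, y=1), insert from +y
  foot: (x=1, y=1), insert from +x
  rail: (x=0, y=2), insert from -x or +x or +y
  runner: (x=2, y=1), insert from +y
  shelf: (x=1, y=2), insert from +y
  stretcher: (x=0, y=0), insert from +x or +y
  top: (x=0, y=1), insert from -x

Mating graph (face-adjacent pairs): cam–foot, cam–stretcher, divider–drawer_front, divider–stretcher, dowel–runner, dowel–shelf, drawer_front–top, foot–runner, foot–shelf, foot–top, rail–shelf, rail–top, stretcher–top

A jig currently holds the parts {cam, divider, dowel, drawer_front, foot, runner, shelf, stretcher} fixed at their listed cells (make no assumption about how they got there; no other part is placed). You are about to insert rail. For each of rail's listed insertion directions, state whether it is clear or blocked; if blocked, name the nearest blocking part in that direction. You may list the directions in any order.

-x: ray from rail(0, 2) has no placed part ⇒ clear
+x: nearest on ray is shelf@(1, 2) ⇒ blocked
+y: ray from rail(0, 2) has no placed part ⇒ clear

+x: blocked by shelf; +y: clear; -x: clear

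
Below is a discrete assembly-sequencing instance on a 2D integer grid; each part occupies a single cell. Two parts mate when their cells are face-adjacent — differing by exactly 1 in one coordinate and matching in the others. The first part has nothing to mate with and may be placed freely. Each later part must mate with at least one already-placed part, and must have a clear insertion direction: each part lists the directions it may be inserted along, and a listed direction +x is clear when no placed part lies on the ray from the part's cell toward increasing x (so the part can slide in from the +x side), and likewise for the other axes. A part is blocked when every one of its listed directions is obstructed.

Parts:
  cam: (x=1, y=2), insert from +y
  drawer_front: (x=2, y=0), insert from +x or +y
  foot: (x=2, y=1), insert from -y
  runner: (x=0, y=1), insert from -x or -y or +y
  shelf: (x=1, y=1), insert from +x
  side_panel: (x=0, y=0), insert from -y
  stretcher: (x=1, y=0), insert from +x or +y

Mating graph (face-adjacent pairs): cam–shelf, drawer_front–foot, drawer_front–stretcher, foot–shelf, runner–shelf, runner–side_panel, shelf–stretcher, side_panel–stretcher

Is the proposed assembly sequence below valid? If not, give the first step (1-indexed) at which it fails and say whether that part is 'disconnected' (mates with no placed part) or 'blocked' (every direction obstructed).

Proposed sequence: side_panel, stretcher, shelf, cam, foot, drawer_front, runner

Valid

1. side_panel@(0, 0) [-y clear] — {side_panel}
2. stretcher@(1, 0) [+x clear] — {side_panel, stretcher}
3. shelf@(1, 1) [+x clear] — {shelf, side_panel, stretcher}
4. cam@(1, 2) [+y clear] — {cam, shelf, side_panel, stretcher}
5. foot@(2, 1) [-y clear] — {cam, foot, shelf, side_panel, stretcher}
6. drawer_front@(2, 0) [+x clear] — {cam, drawer_front, foot, shelf, side_panel, stretcher}
7. runner@(0, 1) [-x clear] — {cam, drawer_front, foot, runner, shelf, side_panel, stretcher}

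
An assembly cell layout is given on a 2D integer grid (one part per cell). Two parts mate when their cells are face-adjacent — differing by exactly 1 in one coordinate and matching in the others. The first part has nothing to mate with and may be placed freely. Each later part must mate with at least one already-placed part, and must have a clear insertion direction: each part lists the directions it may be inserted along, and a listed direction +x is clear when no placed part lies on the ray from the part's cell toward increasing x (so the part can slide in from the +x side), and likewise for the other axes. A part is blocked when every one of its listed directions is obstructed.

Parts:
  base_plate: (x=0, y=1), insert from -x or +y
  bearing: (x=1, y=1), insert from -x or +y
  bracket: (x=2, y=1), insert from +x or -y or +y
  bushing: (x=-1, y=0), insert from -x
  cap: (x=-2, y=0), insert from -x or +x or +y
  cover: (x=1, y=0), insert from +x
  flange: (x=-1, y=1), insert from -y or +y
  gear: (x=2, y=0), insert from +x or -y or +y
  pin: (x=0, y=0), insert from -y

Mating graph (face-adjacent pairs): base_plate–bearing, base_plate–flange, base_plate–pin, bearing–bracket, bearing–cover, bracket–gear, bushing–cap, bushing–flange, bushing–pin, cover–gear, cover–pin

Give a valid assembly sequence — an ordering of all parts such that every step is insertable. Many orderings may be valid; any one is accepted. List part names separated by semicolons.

1. pin@(0, 0) [-y clear] — {pin}
2. base_plate@(0, 1) [-x clear] — {base_plate, pin}
3. flange@(-1, 1) [-y clear] — {base_plate, flange, pin}
4. bearing@(1, 1) [+y clear] — {base_plate, bearing, flange, pin}
5. bushing@(-1, 0) [-x clear] — {base_plate, bearing, bushing, flange, pin}
6. cap@(-2, 0) [-x clear] — {base_plate, bearing, bushing, cap, flange, pin}
7. cover@(1, 0) [+x clear] — {base_plate, bearing, bushing, cap, cover, flange, pin}
8. gear@(2, 0) [+x clear] — {base_plate, bearing, bushing, cap, cover, flange, gear, pin}
9. bracket@(2, 1) [+x clear] — {base_plate, bearing, bracket, bushing, cap, cover, flange, gear, pin}

pin; base_plate; flange; bearing; bushing; cap; cover; gear; bracket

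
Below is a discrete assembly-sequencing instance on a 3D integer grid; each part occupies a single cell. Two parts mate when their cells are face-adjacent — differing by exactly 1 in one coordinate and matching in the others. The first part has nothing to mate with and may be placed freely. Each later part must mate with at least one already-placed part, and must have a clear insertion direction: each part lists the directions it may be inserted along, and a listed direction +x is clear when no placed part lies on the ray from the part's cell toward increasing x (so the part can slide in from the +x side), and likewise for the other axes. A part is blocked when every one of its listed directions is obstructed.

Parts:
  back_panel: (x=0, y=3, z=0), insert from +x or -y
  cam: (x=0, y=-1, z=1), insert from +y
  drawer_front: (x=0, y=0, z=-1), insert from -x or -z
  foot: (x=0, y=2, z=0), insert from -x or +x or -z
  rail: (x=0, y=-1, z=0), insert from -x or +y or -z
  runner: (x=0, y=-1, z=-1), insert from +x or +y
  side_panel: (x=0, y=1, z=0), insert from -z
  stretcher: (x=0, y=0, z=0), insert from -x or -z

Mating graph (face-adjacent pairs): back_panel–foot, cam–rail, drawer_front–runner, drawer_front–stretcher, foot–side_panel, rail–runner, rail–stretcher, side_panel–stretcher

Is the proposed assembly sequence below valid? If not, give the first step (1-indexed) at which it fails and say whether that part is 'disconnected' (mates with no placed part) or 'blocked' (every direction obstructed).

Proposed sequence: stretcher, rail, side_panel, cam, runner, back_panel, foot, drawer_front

1. stretcher@(0, 0, 0) [-x clear] — {stretcher}
2. rail@(0, -1, 0) [-x clear] — {rail, stretcher}
3. side_panel@(0, 1, 0) [-z clear] — {rail, side_panel, stretcher}
4. cam@(0, -1, 1) [+y clear] — {cam, rail, side_panel, stretcher}
5. runner@(0, -1, -1) [+x clear] — {cam, rail, runner, side_panel, stretcher}
6. back_panel@(0, 3, 0) — no placed neighbour ⇒ disconnected

Invalid at step 6 (disconnected)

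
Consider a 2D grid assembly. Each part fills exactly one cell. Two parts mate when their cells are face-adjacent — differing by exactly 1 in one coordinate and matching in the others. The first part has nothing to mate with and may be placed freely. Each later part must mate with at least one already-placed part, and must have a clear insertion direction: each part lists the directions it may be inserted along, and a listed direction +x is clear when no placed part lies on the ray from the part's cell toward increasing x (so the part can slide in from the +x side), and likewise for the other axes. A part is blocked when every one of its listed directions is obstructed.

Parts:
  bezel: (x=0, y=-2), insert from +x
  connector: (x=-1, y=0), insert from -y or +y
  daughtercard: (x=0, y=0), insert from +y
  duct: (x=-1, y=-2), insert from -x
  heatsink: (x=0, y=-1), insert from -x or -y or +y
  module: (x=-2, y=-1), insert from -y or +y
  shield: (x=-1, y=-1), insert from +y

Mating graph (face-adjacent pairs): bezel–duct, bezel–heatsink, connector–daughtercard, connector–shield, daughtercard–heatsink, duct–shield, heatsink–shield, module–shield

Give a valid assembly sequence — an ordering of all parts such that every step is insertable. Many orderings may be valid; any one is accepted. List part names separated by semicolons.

daughtercard; heatsink; bezel; duct; shield; connector; module

1. daughtercard@(0, 0) [+y clear] — {daughtercard}
2. heatsink@(0, -1) [-x clear] — {daughtercard, heatsink}
3. bezel@(0, -2) [+x clear] — {bezel, daughtercard, heatsink}
4. duct@(-1, -2) [-x clear] — {bezel, daughtercard, duct, heatsink}
5. shield@(-1, -1) [+y clear] — {bezel, daughtercard, duct, heatsink, shield}
6. connector@(-1, 0) [+y clear] — {bezel, connector, daughtercard, duct, heatsink, shield}
7. module@(-2, -1) [-y clear] — {bezel, connector, daughtercard, duct, heatsink, module, shield}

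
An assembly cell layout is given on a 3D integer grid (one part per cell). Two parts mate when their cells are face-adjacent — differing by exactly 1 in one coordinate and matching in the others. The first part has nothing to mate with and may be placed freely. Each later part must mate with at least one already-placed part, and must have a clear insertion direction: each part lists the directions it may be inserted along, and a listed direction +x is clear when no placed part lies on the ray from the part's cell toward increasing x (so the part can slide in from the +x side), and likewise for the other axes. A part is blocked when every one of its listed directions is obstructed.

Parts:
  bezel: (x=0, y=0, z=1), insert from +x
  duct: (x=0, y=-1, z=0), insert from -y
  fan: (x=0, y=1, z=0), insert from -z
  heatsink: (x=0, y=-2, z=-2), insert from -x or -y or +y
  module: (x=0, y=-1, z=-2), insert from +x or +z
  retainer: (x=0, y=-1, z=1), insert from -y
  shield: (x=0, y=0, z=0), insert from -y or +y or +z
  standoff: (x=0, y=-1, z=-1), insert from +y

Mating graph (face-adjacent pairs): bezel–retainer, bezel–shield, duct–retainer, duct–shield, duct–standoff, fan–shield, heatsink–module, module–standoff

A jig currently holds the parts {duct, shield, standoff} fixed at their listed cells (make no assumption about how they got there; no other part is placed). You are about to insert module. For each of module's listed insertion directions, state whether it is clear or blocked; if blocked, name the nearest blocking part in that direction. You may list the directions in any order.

+x: ray from module(0, -1, -2) has no placed part ⇒ clear
+z: nearest on ray is standoff@(0, -1, -1) ⇒ blocked

+x: clear; +z: blocked by standoff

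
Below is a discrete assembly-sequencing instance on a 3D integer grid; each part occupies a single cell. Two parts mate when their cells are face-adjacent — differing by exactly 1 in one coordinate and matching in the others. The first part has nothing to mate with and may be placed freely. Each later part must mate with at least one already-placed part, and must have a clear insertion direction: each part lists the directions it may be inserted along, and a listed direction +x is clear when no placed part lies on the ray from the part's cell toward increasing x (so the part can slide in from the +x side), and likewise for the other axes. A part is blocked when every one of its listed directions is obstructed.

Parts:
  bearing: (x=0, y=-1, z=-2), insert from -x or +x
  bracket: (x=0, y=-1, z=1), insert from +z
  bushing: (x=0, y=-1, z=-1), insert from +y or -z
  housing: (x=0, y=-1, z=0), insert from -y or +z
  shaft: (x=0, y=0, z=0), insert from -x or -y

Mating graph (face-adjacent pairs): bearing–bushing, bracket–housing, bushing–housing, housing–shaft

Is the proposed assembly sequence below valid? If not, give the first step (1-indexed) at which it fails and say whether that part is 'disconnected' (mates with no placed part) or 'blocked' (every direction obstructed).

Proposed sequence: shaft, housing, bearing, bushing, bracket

Invalid at step 3 (disconnected)

1. shaft@(0, 0, 0) [-x clear] — {shaft}
2. housing@(0, -1, 0) [-y clear] — {housing, shaft}
3. bearing@(0, -1, -2) — no placed neighbour ⇒ disconnected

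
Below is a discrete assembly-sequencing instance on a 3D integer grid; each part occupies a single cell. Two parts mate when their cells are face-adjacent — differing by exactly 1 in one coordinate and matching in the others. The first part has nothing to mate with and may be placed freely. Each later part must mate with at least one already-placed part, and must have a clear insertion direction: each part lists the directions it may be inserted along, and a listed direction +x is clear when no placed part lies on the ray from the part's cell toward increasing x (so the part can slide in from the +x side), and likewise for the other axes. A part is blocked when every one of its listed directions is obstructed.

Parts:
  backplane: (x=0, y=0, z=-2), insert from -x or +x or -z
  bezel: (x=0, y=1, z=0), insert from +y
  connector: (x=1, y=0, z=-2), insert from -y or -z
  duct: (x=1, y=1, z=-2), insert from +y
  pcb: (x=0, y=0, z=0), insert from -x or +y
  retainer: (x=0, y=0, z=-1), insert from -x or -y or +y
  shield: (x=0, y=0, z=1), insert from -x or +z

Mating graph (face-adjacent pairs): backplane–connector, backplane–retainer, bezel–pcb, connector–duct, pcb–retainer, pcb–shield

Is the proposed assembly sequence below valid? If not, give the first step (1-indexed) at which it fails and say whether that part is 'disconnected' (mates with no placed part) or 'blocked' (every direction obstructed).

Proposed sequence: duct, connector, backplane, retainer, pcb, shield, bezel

1. duct@(1, 1, -2) [+y clear] — {duct}
2. connector@(1, 0, -2) [-y clear] — {connector, duct}
3. backplane@(0, 0, -2) [-x clear] — {backplane, connector, duct}
4. retainer@(0, 0, -1) [-x clear] — {backplane, connector, duct, retainer}
5. pcb@(0, 0, 0) [-x clear] — {backplane, connector, duct, pcb, retainer}
6. shield@(0, 0, 1) [-x clear] — {backplane, connector, duct, pcb, retainer, shield}
7. bezel@(0, 1, 0) [+y clear] — {backplane, bezel, connector, duct, pcb, retainer, shield}

Valid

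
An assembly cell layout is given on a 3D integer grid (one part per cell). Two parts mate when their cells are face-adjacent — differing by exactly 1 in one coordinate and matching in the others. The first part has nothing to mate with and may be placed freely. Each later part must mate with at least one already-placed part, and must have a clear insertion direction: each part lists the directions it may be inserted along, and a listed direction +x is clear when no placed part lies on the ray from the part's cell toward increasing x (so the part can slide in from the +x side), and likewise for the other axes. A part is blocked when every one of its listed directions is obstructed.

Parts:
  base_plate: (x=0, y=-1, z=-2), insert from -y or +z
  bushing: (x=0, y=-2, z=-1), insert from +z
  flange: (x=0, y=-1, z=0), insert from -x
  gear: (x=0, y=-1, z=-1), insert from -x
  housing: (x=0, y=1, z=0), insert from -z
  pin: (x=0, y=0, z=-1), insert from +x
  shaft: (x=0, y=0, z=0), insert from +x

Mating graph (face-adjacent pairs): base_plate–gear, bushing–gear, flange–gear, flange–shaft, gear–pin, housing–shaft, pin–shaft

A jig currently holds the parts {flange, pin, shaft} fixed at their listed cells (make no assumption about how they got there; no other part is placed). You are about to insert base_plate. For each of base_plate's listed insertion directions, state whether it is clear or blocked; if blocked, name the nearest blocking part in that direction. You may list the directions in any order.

-y: ray from base_plate(0, -1, -2) has no placed part ⇒ clear
+z: nearest on ray is flange@(0, -1, 0) ⇒ blocked

+z: blocked by flange; -y: clear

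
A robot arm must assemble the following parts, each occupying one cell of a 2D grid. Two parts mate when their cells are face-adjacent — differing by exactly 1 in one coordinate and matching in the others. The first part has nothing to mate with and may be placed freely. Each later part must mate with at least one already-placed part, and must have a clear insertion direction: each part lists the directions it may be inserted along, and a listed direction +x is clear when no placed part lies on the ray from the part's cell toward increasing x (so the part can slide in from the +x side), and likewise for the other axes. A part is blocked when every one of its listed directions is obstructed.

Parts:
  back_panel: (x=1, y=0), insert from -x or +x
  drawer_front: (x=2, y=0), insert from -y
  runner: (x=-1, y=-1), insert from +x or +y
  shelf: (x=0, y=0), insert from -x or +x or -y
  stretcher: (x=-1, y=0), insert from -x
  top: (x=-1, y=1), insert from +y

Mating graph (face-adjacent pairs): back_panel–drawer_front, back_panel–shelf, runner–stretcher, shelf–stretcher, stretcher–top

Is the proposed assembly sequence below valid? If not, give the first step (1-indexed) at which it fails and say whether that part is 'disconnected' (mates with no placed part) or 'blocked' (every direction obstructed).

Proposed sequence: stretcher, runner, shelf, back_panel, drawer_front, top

1. stretcher@(-1, 0) [-x clear] — {stretcher}
2. runner@(-1, -1) [+x clear] — {runner, stretcher}
3. shelf@(0, 0) [+x clear] — {runner, shelf, stretcher}
4. back_panel@(1, 0) [+x clear] — {back_panel, runner, shelf, stretcher}
5. drawer_front@(2, 0) [-y clear] — {back_panel, drawer_front, runner, shelf, stretcher}
6. top@(-1, 1) [+y clear] — {back_panel, drawer_front, runner, shelf, stretcher, top}

Valid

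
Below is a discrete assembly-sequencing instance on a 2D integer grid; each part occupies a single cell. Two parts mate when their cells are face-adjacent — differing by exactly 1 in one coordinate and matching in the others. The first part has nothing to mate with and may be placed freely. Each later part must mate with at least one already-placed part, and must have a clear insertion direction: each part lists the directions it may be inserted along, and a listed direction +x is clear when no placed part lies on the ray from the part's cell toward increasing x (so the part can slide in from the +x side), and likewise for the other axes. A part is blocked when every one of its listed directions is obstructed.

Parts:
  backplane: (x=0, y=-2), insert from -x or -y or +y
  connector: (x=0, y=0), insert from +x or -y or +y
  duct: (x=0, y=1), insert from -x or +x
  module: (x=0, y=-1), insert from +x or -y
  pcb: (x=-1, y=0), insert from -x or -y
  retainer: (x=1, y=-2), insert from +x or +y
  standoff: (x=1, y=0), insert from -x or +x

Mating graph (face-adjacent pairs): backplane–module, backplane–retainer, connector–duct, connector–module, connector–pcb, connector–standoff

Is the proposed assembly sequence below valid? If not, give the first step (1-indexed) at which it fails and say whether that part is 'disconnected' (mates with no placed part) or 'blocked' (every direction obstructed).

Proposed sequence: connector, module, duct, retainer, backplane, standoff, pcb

1. connector@(0, 0) [+x clear] — {connector}
2. module@(0, -1) [+x clear] — {connector, module}
3. duct@(0, 1) [-x clear] — {connector, duct, module}
4. retainer@(1, -2) — no placed neighbour ⇒ disconnected

Invalid at step 4 (disconnected)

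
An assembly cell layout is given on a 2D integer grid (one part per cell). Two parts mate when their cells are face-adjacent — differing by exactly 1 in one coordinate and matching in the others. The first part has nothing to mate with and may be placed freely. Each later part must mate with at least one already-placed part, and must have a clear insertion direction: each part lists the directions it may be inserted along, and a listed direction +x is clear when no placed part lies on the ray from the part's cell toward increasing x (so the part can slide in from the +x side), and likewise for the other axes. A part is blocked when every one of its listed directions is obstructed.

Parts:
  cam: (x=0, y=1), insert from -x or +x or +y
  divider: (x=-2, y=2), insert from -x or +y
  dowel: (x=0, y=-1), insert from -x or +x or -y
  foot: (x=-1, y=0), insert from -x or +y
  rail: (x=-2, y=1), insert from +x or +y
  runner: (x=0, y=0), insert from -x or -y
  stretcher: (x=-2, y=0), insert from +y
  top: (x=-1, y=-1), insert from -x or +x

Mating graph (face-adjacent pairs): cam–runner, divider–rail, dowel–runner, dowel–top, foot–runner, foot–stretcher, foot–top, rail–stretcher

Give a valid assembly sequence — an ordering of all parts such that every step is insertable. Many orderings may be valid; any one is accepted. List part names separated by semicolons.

1. foot@(-1, 0) [-x clear] — {foot}
2. stretcher@(-2, 0) [+y clear] — {foot, stretcher}
3. runner@(0, 0) [-y clear] — {foot, runner, stretcher}
4. dowel@(0, -1) [-x clear] — {dowel, foot, runner, stretcher}
5. cam@(0, 1) [-x clear] — {cam, dowel, foot, runner, stretcher}
6. rail@(-2, 1) [+y clear] — {cam, dowel, foot, rail, runner, stretcher}
7. divider@(-2, 2) [-x clear] — {cam, divider, dowel, foot, rail, runner, stretcher}
8. top@(-1, -1) [-x clear] — {cam, divider, dowel, foot, rail, runner, stretcher, top}

foot; stretcher; runner; dowel; cam; rail; divider; top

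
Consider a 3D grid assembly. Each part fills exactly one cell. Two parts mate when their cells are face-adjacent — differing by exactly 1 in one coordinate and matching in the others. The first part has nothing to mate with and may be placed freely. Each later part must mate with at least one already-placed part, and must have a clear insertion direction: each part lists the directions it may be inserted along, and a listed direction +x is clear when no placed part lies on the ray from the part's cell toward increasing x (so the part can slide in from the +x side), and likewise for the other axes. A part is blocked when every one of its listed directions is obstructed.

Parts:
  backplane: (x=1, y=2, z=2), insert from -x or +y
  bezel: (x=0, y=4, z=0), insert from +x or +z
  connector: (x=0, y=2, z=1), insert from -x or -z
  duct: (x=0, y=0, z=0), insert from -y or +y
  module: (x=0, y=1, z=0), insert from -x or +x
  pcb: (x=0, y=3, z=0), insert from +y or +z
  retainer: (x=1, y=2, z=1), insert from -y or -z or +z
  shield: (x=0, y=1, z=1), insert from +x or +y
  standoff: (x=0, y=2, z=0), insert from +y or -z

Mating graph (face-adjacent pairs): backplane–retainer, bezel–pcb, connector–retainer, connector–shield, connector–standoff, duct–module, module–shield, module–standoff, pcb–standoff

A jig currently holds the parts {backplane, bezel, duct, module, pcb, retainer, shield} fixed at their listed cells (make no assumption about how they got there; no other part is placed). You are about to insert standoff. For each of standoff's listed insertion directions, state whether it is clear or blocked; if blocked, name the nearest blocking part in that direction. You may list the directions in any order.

+y: blocked by pcb; -z: clear

+y: nearest on ray is pcb@(0, 3, 0) ⇒ blocked
-z: ray from standoff(0, 2, 0) has no placed part ⇒ clear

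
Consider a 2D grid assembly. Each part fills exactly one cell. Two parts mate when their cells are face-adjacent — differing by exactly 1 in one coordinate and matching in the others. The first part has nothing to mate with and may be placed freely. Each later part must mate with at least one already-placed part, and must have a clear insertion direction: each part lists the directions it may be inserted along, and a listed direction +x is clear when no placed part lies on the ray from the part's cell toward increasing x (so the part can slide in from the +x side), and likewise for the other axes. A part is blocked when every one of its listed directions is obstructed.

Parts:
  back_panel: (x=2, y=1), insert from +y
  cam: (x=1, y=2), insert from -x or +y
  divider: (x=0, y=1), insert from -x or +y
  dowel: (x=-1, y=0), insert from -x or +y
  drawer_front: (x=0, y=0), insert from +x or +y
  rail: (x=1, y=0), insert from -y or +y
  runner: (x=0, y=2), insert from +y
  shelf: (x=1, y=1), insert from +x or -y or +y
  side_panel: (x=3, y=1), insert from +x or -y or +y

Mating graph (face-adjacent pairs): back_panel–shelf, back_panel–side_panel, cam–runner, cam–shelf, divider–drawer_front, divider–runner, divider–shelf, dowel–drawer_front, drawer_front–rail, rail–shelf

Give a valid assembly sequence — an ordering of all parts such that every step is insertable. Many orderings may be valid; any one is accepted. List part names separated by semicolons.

1. dowel@(-1, 0) [-x clear] — {dowel}
2. drawer_front@(0, 0) [+x clear] — {dowel, drawer_front}
3. divider@(0, 1) [-x clear] — {divider, dowel, drawer_front}
4. shelf@(1, 1) [+x clear] — {divider, dowel, drawer_front, shelf}
5. cam@(1, 2) [-x clear] — {cam, divider, dowel, drawer_front, shelf}
6. back_panel@(2, 1) [+y clear] — {back_panel, cam, divider, dowel, drawer_front, shelf}
7. side_panel@(3, 1) [+x clear] — {back_panel, cam, divider, dowel, drawer_front, shelf, side_panel}
8. runner@(0, 2) [+y clear] — {back_panel, cam, divider, dowel, drawer_front, runner, shelf, side_panel}
9. rail@(1, 0) [-y clear] — {back_panel, cam, divider, dowel, drawer_front, rail, runner, shelf, side_panel}

dowel; drawer_front; divider; shelf; cam; back_panel; side_panel; runner; rail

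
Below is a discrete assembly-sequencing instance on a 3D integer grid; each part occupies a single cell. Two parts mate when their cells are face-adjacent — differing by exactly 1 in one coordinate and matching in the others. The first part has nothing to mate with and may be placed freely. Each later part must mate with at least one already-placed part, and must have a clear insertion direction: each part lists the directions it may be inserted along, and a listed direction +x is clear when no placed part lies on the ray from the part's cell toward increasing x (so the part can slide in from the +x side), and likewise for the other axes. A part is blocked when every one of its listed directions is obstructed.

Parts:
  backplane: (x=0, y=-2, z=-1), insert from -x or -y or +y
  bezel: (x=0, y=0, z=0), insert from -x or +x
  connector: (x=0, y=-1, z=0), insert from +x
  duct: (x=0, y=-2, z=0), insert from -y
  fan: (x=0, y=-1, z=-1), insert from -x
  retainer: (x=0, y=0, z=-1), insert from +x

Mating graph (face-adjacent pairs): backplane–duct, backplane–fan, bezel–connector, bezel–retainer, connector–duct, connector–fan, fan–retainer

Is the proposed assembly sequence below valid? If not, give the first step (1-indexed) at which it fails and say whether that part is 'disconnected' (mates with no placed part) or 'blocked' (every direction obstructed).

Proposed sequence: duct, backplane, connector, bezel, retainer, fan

1. duct@(0, -2, 0) [-y clear] — {duct}
2. backplane@(0, -2, -1) [-x clear] — {backplane, duct}
3. connector@(0, -1, 0) [+x clear] — {backplane, connector, duct}
4. bezel@(0, 0, 0) [-x clear] — {backplane, bezel, connector, duct}
5. retainer@(0, 0, -1) [+x clear] — {backplane, bezel, connector, duct, retainer}
6. fan@(0, -1, -1) [-x clear] — {backplane, bezel, connector, duct, fan, retainer}

Valid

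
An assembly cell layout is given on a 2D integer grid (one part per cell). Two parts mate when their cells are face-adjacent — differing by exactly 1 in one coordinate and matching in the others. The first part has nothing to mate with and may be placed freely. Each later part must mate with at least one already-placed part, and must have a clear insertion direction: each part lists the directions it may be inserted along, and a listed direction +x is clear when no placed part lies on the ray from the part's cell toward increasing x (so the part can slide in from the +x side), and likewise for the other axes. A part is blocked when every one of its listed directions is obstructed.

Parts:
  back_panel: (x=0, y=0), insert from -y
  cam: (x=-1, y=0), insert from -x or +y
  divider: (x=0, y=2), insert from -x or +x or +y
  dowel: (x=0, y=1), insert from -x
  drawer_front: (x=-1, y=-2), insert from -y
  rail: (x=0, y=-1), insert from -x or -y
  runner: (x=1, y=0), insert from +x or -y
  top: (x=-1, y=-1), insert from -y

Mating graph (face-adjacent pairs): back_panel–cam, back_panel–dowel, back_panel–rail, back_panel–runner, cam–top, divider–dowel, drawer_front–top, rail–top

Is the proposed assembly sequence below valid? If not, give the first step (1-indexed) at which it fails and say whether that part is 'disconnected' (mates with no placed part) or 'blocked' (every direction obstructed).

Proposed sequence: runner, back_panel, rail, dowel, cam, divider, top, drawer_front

1. runner@(1, 0) [+x clear] — {runner}
2. back_panel@(0, 0) [-y clear] — {back_panel, runner}
3. rail@(0, -1) [-x clear] — {back_panel, rail, runner}
4. dowel@(0, 1) [-x clear] — {back_panel, dowel, rail, runner}
5. cam@(-1, 0) [-x clear] — {back_panel, cam, dowel, rail, runner}
6. divider@(0, 2) [-x clear] — {back_panel, cam, divider, dowel, rail, runner}
7. top@(-1, -1) [-y clear] — {back_panel, cam, divider, dowel, rail, runner, top}
8. drawer_front@(-1, -2) [-y clear] — {back_panel, cam, divider, dowel, drawer_front, rail, runner, top}

Valid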